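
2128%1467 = 661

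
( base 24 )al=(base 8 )405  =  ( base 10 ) 261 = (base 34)7n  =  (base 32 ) 85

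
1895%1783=112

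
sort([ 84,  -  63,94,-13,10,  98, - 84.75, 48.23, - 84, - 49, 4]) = [ - 84.75, - 84, - 63, - 49, - 13,4,10,48.23, 84, 94,98]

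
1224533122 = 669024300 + 555508822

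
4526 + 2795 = 7321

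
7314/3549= 2438/1183 = 2.06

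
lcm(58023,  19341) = 58023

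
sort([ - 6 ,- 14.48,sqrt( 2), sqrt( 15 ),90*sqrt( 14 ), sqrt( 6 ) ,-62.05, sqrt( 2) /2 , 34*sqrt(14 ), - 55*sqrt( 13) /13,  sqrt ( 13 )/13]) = [ - 62.05, -55*sqrt( 13) /13, - 14.48, - 6  ,  sqrt ( 13)/13,sqrt(2 )/2 , sqrt( 2 ), sqrt( 6 ),sqrt (15),34*sqrt( 14 ), 90*sqrt(14)]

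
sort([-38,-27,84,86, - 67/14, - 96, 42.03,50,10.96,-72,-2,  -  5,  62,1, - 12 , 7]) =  [-96,-72, - 38, - 27, - 12  , - 5, - 67/14,-2,  1, 7,10.96, 42.03,50, 62,84,86]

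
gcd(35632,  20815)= 1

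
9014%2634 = 1112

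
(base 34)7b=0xF9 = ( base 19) d2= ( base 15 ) 119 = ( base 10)249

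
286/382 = 143/191 = 0.75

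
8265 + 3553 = 11818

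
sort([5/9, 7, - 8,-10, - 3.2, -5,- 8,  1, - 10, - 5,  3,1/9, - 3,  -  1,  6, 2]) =[ - 10, - 10, -8 , - 8, -5, - 5, - 3.2, - 3, -1  ,  1/9,5/9,1,2,  3, 6,7]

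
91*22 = 2002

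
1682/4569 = 1682/4569 = 0.37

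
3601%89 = 41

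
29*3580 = 103820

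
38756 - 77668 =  - 38912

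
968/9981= 968/9981 = 0.10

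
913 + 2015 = 2928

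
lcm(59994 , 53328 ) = 479952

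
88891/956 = 92 + 939/956 = 92.98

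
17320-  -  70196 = 87516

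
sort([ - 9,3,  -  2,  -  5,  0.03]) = [ - 9 ,  -  5, - 2,0.03,3]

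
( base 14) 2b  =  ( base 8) 47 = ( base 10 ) 39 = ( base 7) 54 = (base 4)213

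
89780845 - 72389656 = 17391189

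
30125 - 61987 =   -  31862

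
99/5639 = 99/5639 = 0.02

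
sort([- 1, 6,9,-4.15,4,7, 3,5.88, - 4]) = [-4.15,- 4, - 1  ,  3,4,5.88, 6,7,9]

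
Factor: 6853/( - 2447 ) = -7^1 * 11^1*89^1*2447^(-1 )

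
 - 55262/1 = - 55262 = -  55262.00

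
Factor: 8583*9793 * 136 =11431251384 = 2^3*3^1*7^1 * 17^1*1399^1*2861^1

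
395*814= 321530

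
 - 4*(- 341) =1364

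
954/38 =25 + 2/19 = 25.11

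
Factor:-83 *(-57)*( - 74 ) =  - 350094 = -2^1*3^1 * 19^1 *37^1*83^1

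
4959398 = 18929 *262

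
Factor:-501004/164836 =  - 7^( - 1 )*29^( - 1 )*617^1  =  - 617/203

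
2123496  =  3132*678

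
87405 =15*5827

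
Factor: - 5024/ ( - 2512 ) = 2   =  2^1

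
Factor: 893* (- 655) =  - 5^1*19^1*47^1*131^1=-  584915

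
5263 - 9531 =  - 4268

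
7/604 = 7/604 = 0.01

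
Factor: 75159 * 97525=3^2*5^2*7^1*47^1*83^1*1193^1 = 7329881475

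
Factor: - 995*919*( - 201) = 183795405 = 3^1*5^1*67^1*199^1*919^1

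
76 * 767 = 58292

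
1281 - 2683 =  - 1402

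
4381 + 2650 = 7031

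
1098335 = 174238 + 924097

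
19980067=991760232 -971780165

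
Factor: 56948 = 2^2*23^1*619^1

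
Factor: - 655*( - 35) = 22925 = 5^2 * 7^1*131^1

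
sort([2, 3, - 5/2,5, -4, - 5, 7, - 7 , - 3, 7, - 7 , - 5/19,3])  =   [ - 7, - 7,  -  5, -4, - 3,-5/2,  -  5/19,  2,3, 3,5, 7,7 ]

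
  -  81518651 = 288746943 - 370265594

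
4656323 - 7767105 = - 3110782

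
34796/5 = 34796/5 = 6959.20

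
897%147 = 15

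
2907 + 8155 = 11062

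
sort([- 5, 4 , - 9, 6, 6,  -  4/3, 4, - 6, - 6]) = [ - 9, - 6, - 6, - 5, - 4/3, 4,  4, 6, 6 ] 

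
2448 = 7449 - 5001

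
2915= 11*265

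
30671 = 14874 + 15797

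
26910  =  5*5382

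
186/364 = 93/182= 0.51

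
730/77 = 9 + 37/77 = 9.48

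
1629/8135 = 1629/8135 = 0.20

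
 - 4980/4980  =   - 1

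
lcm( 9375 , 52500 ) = 262500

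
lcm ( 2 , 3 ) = 6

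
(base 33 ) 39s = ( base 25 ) 5ih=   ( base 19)9i1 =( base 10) 3592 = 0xE08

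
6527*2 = 13054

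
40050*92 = 3684600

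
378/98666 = 189/49333 = 0.00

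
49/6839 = 7/977  =  0.01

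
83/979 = 83/979 = 0.08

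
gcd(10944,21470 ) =38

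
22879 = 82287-59408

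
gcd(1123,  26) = 1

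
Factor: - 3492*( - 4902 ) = 17117784 = 2^3*3^3*19^1*43^1*97^1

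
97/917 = 97/917 =0.11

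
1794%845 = 104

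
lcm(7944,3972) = 7944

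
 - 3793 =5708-9501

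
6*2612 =15672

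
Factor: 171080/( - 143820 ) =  - 2^1 * 3^( - 2)*7^1*13^1*17^( - 1) = -  182/153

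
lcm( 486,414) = 11178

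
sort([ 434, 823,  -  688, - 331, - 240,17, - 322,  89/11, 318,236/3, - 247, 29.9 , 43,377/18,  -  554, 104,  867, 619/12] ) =[ - 688, - 554,  -  331, -322, - 247, - 240,89/11, 17,  377/18,29.9,43, 619/12, 236/3,104, 318,434, 823,867] 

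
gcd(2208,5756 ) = 4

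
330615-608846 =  - 278231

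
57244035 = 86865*659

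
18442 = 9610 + 8832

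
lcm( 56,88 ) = 616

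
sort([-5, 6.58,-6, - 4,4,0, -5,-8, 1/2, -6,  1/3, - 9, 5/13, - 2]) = [ -9 , - 8,-6 ,-6,- 5, - 5,-4, - 2,  0,1/3,  5/13,  1/2, 4,6.58]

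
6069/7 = 867 = 867.00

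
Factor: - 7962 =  - 2^1*3^1*1327^1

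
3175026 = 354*8969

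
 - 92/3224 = - 23/806 = - 0.03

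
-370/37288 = -185/18644 = -0.01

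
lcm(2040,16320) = 16320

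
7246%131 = 41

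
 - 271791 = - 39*6969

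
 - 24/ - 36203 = 24/36203 = 0.00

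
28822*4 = 115288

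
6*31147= 186882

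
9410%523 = 519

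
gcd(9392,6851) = 1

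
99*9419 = 932481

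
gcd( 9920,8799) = 1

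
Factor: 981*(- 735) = -721035 = -3^3*5^1*7^2*109^1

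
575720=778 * 740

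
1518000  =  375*4048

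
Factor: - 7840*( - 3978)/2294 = 15593760/1147 = 2^5*3^2*5^1*7^2*13^1*17^1*31^( - 1)*37^( - 1 ) 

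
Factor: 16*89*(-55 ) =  - 78320 = - 2^4*5^1*11^1*89^1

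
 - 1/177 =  - 1 + 176/177 = - 0.01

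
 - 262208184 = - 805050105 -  - 542841921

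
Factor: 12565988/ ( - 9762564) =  - 3141497/2440641 = - 3^ (  -  1)*7^(  -  2)*16603^( - 1)*3141497^1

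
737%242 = 11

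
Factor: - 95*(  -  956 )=90820 = 2^2 * 5^1*19^1*239^1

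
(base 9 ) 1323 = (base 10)993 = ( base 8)1741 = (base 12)6A9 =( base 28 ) 17d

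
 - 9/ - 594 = 1/66 = 0.02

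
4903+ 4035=8938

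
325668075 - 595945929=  - 270277854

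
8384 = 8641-257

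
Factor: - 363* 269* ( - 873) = 85245831 = 3^3*11^2*97^1*269^1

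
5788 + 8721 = 14509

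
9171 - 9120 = 51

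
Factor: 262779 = 3^1*11^1*7963^1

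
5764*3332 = 19205648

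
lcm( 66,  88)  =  264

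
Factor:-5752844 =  - 2^2 * 1438211^1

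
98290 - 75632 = 22658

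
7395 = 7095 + 300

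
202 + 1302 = 1504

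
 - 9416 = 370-9786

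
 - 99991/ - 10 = 99991/10 = 9999.10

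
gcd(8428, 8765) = 1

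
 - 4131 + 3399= - 732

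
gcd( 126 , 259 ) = 7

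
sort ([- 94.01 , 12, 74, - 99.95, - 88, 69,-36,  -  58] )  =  [-99.95,-94.01, - 88 , - 58, - 36, 12,69, 74]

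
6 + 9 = 15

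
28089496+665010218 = 693099714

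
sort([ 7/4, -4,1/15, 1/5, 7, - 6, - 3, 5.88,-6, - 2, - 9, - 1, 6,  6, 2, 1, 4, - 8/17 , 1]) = [-9, - 6, - 6, - 4, - 3, - 2, - 1, - 8/17, 1/15,1/5, 1, 1, 7/4,2, 4, 5.88, 6, 6, 7] 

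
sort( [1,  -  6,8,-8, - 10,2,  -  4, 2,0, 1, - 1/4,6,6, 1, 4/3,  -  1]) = [ - 10, - 8, -6, - 4,-1, - 1/4, 0,1, 1,1, 4/3, 2,2, 6, 6,8 ]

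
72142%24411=23320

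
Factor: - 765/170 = -9/2 =- 2^( - 1)*3^2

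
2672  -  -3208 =5880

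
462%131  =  69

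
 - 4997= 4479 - 9476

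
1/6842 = 1/6842 = 0.00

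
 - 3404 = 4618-8022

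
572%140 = 12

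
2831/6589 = 2831/6589 = 0.43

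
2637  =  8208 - 5571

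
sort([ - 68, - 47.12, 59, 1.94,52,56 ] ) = [  -  68, - 47.12,1.94,  52,56,59 ]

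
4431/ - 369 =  - 13 + 122/123 =- 12.01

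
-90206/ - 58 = 1555 + 8/29= 1555.28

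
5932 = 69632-63700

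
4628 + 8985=13613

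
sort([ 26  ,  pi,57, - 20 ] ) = [-20,pi, 26, 57] 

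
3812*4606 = 17558072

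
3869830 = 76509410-72639580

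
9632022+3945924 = 13577946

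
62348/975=63 + 71/75 =63.95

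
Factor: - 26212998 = - 2^1*3^1*7^1*624119^1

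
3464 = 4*866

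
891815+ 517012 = 1408827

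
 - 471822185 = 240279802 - 712101987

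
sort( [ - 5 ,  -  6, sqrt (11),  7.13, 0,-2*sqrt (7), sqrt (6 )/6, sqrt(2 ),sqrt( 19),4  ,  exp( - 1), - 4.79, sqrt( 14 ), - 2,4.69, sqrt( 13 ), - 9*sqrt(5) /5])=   [ - 6,- 2*sqrt(7 ), - 5, - 4.79, - 9  *  sqrt(5)/5,-2,0,exp( - 1), sqrt(6) /6,sqrt(2) , sqrt( 11 ), sqrt(13), sqrt (14), 4, sqrt(19),4.69, 7.13 ] 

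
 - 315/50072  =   - 315/50072 = -0.01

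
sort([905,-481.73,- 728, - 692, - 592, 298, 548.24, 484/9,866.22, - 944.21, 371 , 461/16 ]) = [ - 944.21, - 728,-692,  -  592,  -  481.73,  461/16,  484/9, 298,371, 548.24,  866.22,905]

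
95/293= 95/293 = 0.32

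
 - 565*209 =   -  118085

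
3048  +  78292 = 81340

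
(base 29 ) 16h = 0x408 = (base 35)TH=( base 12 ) 720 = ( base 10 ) 1032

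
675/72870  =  45/4858 =0.01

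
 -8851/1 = -8851 = - 8851.00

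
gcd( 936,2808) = 936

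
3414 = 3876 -462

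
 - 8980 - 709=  - 9689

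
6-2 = 4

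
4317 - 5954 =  - 1637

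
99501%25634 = 22599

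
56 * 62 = 3472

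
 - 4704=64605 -69309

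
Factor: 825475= 5^2*7^1*53^1*89^1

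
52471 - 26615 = 25856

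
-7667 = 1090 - 8757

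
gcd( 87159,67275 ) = 3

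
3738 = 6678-2940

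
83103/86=83103/86=966.31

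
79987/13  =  6152 + 11/13 = 6152.85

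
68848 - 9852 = 58996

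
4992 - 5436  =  -444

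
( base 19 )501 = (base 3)2110220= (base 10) 1806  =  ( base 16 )70e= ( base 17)644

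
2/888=1/444= 0.00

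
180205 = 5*36041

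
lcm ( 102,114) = 1938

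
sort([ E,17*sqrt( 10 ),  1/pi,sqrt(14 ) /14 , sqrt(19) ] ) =[ sqrt(14 )/14,1/pi,E, sqrt( 19 ), 17*sqrt(10 )] 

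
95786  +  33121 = 128907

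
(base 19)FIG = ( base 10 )5773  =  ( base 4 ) 1122031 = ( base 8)13215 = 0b1011010001101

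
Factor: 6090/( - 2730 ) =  - 29/13=- 13^( -1) * 29^1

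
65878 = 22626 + 43252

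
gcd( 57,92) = 1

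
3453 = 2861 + 592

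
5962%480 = 202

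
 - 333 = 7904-8237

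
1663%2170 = 1663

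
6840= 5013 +1827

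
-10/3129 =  - 10/3129 = - 0.00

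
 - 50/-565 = 10/113 = 0.09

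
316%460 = 316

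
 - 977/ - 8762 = 977/8762 = 0.11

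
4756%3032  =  1724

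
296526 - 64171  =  232355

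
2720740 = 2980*913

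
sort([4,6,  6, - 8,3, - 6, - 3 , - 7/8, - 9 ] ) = [ - 9, - 8,  -  6 ,-3, - 7/8,3, 4,  6, 6 ]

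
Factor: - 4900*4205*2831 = -58331339500 = -  2^2*5^3*7^2*19^1 *29^2*149^1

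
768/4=192  =  192.00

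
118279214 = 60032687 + 58246527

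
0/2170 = 0 = 0.00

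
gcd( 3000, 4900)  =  100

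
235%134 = 101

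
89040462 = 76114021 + 12926441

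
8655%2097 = 267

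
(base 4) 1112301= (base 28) 729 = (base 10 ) 5553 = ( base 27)7GI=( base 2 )1010110110001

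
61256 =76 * 806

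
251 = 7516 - 7265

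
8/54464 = 1/6808  =  0.00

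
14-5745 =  - 5731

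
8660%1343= 602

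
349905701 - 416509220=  - 66603519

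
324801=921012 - 596211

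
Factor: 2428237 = 7^1*346891^1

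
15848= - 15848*( - 1)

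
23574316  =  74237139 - 50662823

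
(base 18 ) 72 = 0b10000000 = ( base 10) 128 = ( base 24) 58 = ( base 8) 200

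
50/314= 25/157 = 0.16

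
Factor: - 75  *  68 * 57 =-290700 = - 2^2*3^2*5^2*17^1*19^1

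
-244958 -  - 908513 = 663555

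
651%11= 2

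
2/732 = 1/366 =0.00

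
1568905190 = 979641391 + 589263799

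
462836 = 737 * 628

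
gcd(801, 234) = 9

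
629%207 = 8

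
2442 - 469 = 1973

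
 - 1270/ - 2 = 635 + 0/1 = 635.00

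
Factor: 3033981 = 3^2 * 277^1*1217^1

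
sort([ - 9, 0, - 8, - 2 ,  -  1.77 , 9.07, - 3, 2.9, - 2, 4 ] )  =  [  -  9, - 8, - 3 ,-2,  -  2,  -  1.77,0,2.9,4 , 9.07] 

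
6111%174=21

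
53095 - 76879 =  - 23784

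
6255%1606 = 1437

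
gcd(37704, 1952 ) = 8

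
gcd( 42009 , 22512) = 201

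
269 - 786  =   - 517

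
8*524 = 4192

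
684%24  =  12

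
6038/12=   503 + 1/6= 503.17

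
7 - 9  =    -  2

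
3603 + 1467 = 5070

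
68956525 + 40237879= 109194404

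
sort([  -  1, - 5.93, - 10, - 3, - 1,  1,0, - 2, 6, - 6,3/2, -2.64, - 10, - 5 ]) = [  -  10, - 10, - 6, - 5.93, -5,-3,  -  2.64, - 2,  -  1, - 1,0,1,3/2 , 6] 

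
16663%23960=16663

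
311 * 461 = 143371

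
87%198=87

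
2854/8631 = 2854/8631 = 0.33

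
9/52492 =9/52492=0.00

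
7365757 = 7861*937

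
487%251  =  236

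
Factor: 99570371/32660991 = 3^( -2)*11^( - 1)*103^( - 1)*3203^ ( - 1)*99570371^1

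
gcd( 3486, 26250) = 42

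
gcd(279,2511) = 279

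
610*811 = 494710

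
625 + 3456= 4081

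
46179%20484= 5211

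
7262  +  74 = 7336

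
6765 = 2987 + 3778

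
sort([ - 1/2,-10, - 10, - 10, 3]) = [ - 10,-10, - 10, - 1/2,3]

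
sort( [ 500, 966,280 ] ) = [ 280,500,966] 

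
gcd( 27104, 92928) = 3872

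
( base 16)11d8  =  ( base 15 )1548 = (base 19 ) CC8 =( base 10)4568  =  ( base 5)121233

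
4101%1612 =877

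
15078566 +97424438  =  112503004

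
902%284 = 50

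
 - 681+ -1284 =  - 1965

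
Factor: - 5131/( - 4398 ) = 2^(  -  1)*3^( - 1 )*7^1 = 7/6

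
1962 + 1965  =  3927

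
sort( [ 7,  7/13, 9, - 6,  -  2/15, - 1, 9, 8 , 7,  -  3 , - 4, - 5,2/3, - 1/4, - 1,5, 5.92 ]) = [ - 6  , - 5, - 4, - 3, - 1, - 1, - 1/4, - 2/15, 7/13, 2/3,5,5.92, 7, 7, 8,9,9 ]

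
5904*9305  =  54936720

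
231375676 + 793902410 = 1025278086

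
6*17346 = 104076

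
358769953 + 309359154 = 668129107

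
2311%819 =673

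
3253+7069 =10322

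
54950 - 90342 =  - 35392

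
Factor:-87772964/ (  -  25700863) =2^2*19^(-1)*41^1*127^( - 1)*233^1*2297^1*10651^(-1 )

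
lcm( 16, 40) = 80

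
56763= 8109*7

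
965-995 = -30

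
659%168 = 155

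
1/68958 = 1/68958=0.00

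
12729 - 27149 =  - 14420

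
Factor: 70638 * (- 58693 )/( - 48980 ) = 2072978067/24490 =2^(-1)*3^1*5^( - 1 )*31^( - 1 ) *61^1*79^(-1)*193^1*58693^1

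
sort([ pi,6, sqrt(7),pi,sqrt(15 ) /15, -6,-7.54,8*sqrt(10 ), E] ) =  [ - 7.54,  -  6, sqrt( 15)/15, sqrt( 7 ), E,  pi, pi,6,8 * sqrt( 10 )]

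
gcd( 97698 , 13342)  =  2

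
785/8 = 785/8  =  98.12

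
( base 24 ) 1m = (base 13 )37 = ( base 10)46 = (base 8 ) 56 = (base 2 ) 101110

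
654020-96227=557793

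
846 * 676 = 571896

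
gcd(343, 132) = 1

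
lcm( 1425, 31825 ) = 95475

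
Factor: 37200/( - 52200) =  - 2^1*3^( - 1)*29^ ( - 1)*31^1 = -62/87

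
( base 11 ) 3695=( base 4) 1023113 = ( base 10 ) 4823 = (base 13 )2270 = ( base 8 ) 11327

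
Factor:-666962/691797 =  - 2^1 * 3^( - 1 ) *37^1*89^(- 1 )*2591^( -1 )*9013^1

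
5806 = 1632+4174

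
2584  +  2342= 4926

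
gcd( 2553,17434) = 23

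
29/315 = 29/315 =0.09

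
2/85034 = 1/42517 = 0.00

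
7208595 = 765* 9423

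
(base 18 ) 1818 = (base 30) 9bk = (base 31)8OI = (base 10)8450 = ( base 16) 2102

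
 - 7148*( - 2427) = 17348196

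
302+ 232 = 534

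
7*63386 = 443702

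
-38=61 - 99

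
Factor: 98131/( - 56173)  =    -  11^2*13^(  -  1)*29^ (-1)*149^(-1 )*811^1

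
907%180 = 7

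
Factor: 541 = 541^1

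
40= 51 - 11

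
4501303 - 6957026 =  - 2455723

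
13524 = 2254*6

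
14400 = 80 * 180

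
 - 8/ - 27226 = 4/13613 = 0.00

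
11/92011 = 11/92011 =0.00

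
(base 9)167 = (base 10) 142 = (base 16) 8E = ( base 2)10001110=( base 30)4M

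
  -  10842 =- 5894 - 4948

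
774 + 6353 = 7127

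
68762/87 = 790 + 32/87 = 790.37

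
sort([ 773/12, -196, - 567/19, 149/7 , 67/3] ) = [  -  196, - 567/19,  149/7,  67/3, 773/12] 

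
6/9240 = 1/1540 = 0.00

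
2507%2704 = 2507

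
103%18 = 13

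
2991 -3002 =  - 11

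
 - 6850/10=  - 685 = - 685.00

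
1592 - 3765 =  - 2173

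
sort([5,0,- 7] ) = [ - 7,  0, 5 ] 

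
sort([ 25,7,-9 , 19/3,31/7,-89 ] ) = [ - 89, - 9,31/7,19/3,7,25 ]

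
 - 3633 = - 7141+3508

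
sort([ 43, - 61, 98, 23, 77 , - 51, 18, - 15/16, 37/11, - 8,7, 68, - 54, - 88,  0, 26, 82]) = [- 88 , - 61, - 54, - 51, - 8, - 15/16,0,37/11, 7, 18, 23, 26, 43, 68,77,82,98] 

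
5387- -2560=7947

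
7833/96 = 81 + 19/32 = 81.59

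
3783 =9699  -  5916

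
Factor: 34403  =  34403^1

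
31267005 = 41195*759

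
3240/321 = 1080/107 = 10.09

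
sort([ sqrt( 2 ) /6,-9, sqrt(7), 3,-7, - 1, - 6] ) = [ - 9,  -  7,-6, - 1, sqrt( 2 )/6,sqrt(7 ),3 ] 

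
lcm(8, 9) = 72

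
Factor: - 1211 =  - 7^1*173^1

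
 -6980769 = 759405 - 7740174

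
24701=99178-74477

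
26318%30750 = 26318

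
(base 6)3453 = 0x339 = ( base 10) 825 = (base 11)690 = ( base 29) sd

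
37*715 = 26455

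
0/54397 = 0 = 0.00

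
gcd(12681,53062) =1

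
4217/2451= 4217/2451 = 1.72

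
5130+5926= 11056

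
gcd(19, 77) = 1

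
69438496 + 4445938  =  73884434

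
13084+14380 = 27464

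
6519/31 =6519/31 = 210.29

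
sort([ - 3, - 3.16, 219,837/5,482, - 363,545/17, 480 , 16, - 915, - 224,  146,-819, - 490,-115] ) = [ - 915,-819,  -  490, - 363,  -  224, - 115,  -  3.16, - 3,16, 545/17 , 146, 837/5, 219,  480, 482]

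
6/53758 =3/26879 = 0.00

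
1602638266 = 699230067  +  903408199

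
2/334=1/167= 0.01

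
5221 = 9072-3851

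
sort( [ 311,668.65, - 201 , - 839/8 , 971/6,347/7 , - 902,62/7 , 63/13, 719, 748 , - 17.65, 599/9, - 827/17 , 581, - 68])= [ - 902,-201, - 839/8, - 68,-827/17,-17.65 , 63/13, 62/7,  347/7,599/9, 971/6, 311,  581,  668.65, 719, 748] 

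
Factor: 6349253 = 6349253^1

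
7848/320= 24  +  21/40=24.52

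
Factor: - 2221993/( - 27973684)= 2^(  -  2)*19^1*83^1*1409^1 *6993421^(-1)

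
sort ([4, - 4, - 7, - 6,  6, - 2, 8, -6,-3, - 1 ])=[ - 7, - 6,  -  6, - 4, - 3, - 2,-1 , 4,6,8] 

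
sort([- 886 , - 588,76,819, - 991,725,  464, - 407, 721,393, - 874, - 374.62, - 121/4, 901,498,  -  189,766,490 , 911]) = [ - 991,- 886, - 874, -588, - 407, - 374.62, - 189, - 121/4, 76,393, 464,490,498,721,725,  766,819,901,911 ]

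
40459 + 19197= 59656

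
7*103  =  721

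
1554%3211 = 1554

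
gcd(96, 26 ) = 2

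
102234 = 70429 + 31805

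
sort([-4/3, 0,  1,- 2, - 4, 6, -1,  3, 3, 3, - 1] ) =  [ - 4, - 2, - 4/3, - 1, - 1,0,1, 3,3, 3, 6] 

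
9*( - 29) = - 261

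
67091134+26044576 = 93135710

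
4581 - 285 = 4296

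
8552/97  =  88 + 16/97 = 88.16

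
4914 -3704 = 1210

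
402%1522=402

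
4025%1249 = 278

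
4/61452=1/15363 = 0.00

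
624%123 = 9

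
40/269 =40/269 =0.15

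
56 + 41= 97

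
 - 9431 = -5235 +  -4196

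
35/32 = 35/32 = 1.09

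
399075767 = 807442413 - 408366646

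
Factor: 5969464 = 2^3* 746183^1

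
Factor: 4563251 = 7^1*11^1* 59263^1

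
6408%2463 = 1482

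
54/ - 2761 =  - 54/2761 = - 0.02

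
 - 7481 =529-8010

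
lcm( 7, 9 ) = 63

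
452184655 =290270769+161913886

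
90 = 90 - 0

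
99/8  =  99/8 = 12.38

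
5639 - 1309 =4330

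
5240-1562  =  3678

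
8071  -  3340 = 4731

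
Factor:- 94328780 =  -2^2*5^1* 7^1*13^1*51829^1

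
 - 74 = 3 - 77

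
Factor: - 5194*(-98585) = 512050490 = 2^1*5^1*7^2*53^1*19717^1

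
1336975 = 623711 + 713264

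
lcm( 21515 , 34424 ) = 172120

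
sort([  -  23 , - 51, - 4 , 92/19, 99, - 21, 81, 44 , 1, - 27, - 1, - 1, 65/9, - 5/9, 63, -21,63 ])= [ - 51, - 27,-23, - 21, - 21, - 4  , - 1, - 1,  -  5/9, 1, 92/19 , 65/9, 44, 63,63, 81, 99]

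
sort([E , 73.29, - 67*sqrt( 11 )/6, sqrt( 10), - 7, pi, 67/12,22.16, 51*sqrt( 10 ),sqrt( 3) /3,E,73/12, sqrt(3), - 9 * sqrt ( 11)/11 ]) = [ -67*sqrt ( 11 ) /6, - 7,-9*sqrt( 11)/11,sqrt( 3 )/3,sqrt(3 ), E,  E,pi, sqrt( 10 ),67/12,73/12, 22.16, 73.29 , 51*sqrt( 10 ) ] 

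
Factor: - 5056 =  - 2^6* 79^1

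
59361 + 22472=81833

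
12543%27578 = 12543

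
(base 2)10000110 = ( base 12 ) b2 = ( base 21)68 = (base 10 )134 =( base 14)98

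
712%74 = 46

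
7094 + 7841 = 14935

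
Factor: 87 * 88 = 7656 = 2^3 * 3^1*11^1*29^1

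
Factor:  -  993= -3^1*331^1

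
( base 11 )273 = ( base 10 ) 322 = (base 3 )102221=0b101000010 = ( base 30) AM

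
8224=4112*2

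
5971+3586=9557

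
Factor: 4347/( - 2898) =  - 2^( - 1 ) * 3^1  =  - 3/2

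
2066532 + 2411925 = 4478457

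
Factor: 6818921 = 17^1*401113^1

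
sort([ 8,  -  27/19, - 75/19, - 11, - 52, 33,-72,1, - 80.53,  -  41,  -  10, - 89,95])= [-89, - 80.53, - 72,-52,  -  41,-11, - 10,  -  75/19, - 27/19, 1, 8, 33 , 95] 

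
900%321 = 258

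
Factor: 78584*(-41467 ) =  - 3258642728 = - 2^3*11^1*19^1* 47^1 * 41467^1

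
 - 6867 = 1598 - 8465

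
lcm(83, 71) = 5893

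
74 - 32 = 42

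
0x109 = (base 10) 265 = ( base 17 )fa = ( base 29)94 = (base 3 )100211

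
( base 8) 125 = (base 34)2h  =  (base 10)85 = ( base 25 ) 3a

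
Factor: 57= 3^1*19^1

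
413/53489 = 413/53489 = 0.01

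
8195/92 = 89+7/92=89.08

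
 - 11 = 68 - 79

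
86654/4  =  21663 + 1/2 = 21663.50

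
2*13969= 27938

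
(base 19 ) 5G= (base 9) 133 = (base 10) 111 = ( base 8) 157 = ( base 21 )56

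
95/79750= 19/15950= 0.00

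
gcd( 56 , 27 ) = 1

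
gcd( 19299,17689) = 7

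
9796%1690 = 1346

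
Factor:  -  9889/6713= - 7^ ( - 2)*11^1*29^1*31^1*137^( - 1)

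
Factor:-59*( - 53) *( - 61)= - 190747 = - 53^1 * 59^1 *61^1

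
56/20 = 14/5 = 2.80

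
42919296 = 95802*448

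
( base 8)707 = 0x1C7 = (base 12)31b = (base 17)19D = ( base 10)455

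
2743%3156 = 2743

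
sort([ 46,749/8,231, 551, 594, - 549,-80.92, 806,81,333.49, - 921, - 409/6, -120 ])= [  -  921, - 549, - 120, -80.92,  -  409/6,46,81,749/8,231,333.49,551,594,806]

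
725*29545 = 21420125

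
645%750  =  645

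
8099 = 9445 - 1346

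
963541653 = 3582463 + 959959190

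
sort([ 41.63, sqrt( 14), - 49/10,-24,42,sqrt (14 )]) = [ - 24, -49/10,sqrt( 14),sqrt(14 ),41.63,42 ] 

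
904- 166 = 738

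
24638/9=2737  +  5/9 = 2737.56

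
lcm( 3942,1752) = 15768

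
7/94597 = 7/94597 =0.00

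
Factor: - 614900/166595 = -2^2*5^1 *43^1 *233^(-1) = - 860/233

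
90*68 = 6120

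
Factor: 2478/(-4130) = -3^1 * 5^( -1 ) = - 3/5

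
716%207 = 95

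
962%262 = 176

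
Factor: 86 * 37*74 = 235468 = 2^2*37^2*43^1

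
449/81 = 5 + 44/81  =  5.54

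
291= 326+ - 35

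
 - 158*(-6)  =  948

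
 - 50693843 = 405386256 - 456080099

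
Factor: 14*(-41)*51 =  - 2^1*3^1 * 7^1 * 17^1 * 41^1 = -29274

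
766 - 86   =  680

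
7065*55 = 388575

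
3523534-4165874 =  - 642340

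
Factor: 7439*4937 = 36726343 = 43^1*173^1*4937^1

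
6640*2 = 13280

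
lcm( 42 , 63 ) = 126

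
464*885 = 410640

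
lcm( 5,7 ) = 35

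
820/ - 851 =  - 820/851 = - 0.96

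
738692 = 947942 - 209250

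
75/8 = 9  +  3/8 = 9.38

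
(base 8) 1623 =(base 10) 915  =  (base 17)32E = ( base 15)410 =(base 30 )10F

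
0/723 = 0 = 0.00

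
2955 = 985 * 3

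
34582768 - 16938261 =17644507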